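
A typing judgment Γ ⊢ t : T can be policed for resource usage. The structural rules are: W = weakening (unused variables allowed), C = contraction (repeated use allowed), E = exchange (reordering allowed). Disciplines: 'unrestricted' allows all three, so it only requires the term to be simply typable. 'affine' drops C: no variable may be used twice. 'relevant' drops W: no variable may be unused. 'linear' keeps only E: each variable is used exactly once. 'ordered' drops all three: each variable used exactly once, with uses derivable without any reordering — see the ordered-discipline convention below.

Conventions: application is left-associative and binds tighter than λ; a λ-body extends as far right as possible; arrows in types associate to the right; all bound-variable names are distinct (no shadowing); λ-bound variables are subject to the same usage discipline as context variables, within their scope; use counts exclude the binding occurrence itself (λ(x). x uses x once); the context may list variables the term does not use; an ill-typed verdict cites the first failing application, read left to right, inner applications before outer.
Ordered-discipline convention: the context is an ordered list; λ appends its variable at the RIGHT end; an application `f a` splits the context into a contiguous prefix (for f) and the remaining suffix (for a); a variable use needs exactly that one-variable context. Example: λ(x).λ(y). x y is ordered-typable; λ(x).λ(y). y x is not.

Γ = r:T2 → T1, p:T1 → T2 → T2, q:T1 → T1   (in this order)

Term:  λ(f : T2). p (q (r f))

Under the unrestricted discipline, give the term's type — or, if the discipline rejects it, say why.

term : T2 → T2 → T2
usage: r: 1×, p: 1×, q: 1×, f [bound]: 1×
use order (left to right): p, q, r, f
typing: the term checks, with type T2 → T2 → T2
all disciplines: ordered ✗ | linear ✓ | affine ✓ | relevant ✓ | unrestricted ✓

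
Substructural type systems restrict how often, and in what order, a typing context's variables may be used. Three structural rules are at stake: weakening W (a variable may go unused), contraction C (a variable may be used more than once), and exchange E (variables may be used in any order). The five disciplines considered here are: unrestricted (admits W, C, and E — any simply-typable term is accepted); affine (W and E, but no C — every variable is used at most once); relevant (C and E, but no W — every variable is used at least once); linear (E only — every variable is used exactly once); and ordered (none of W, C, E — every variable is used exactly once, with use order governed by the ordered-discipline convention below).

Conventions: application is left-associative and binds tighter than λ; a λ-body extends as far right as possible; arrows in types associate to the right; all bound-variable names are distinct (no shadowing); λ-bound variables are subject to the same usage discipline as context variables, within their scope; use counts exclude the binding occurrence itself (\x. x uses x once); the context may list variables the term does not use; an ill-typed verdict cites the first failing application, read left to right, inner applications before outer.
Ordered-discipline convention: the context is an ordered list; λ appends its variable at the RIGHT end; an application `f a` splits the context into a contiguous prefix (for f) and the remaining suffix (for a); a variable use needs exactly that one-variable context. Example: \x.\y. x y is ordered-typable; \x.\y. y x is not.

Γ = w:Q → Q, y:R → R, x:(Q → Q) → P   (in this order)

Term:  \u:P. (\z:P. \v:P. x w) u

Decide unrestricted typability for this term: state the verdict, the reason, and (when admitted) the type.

yes — typability at P → P → P is all that's needed; term : P → P → P
variable uses: w=1, y=0, x=1, u [bound]=1, z [bound]=0, v [bound]=0
use order (left to right): x, w, u
typing: the term checks, with type P → P → P
across the five disciplines: ordered ✗ | linear ✗ | affine ✓ | relevant ✗ | unrestricted ✓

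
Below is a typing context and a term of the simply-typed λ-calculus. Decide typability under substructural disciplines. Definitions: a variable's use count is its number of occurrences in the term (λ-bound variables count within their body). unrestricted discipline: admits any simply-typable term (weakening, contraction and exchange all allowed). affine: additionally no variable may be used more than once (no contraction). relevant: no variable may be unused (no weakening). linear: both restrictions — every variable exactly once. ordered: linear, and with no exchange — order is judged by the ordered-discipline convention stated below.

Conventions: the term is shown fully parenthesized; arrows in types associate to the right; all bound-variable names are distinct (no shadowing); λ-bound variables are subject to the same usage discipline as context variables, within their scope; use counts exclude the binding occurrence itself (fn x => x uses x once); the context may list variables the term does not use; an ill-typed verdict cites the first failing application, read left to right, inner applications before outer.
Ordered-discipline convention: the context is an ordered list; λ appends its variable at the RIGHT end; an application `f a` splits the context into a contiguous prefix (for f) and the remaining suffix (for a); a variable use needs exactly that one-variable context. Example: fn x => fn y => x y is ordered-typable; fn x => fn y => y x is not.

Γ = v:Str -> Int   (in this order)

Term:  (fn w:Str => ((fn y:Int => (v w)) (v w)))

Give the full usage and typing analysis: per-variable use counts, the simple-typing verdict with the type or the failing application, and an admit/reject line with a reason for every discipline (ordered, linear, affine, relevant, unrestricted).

use counts: v=2, w [bound]=2, y [bound]=0
order of uses: v, w, v, w
typing: the term checks, with type Str -> Int
ordered ✗ (needs contraction — v ×2, w ×2; unused: y — weakening required)
linear ✗ (needs contraction — v ×2, w ×2; unused: y — weakening required)
affine ✗ (needs contraction — v ×2, w ×2)
relevant ✗ (unused: y — weakening required)
unrestricted ✓ (type-checks (Str -> Int) and nothing is barred)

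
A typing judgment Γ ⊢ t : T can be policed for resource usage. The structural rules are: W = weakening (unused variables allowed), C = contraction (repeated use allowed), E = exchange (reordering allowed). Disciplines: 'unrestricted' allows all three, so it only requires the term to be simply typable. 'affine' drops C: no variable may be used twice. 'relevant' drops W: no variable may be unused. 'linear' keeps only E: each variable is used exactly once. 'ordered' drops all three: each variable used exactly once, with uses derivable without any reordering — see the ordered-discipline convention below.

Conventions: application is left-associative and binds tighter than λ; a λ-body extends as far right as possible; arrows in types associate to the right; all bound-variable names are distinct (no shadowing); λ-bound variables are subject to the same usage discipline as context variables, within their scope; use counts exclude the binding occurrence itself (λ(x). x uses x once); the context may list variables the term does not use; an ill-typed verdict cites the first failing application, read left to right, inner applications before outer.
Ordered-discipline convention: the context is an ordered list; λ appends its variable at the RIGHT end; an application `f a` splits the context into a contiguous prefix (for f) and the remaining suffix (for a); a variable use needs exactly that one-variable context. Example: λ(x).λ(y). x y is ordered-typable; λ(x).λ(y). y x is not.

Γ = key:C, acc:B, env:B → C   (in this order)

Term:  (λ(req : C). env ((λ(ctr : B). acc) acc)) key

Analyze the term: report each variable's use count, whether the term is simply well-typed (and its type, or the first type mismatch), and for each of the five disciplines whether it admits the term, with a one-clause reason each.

variable uses: key: 1×, acc: 2×, env: 1×, req [bound]: 0×, ctr [bound]: 0×
left-to-right use order: env, acc, acc, key
typing: well-typed — term : C
ordered: ✗ — needs contraction — acc ×2; req, ctr left unused
linear: ✗ — needs contraction — acc ×2; req, ctr left unused
affine: ✗ — needs contraction — acc ×2
relevant: ✗ — req, ctr left unused
unrestricted: ✓ — simply typable at C; W, C, E all held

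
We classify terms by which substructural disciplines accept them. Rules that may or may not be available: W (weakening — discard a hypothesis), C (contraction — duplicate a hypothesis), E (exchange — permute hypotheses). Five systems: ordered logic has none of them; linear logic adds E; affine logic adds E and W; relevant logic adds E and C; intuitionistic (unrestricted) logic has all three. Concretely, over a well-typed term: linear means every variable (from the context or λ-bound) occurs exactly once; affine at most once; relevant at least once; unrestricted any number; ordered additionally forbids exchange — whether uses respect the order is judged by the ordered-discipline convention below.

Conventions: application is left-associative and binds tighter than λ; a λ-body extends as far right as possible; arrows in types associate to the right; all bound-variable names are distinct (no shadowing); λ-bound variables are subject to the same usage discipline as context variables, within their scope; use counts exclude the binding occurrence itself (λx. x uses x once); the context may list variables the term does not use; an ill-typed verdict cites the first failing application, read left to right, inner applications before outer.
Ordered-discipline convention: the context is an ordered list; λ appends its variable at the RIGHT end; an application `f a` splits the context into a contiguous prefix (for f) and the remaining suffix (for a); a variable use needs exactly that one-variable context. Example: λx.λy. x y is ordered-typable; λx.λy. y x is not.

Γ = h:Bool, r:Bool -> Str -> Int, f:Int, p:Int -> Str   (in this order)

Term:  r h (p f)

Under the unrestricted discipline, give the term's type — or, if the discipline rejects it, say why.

term : Int
usage: h: 1; r: 1; f: 1; p: 1
left-to-right use order: r, h, p, f
typing: ✓ — Int
per-discipline verdicts: ordered ✗, linear ✓, affine ✓, relevant ✓, unrestricted ✓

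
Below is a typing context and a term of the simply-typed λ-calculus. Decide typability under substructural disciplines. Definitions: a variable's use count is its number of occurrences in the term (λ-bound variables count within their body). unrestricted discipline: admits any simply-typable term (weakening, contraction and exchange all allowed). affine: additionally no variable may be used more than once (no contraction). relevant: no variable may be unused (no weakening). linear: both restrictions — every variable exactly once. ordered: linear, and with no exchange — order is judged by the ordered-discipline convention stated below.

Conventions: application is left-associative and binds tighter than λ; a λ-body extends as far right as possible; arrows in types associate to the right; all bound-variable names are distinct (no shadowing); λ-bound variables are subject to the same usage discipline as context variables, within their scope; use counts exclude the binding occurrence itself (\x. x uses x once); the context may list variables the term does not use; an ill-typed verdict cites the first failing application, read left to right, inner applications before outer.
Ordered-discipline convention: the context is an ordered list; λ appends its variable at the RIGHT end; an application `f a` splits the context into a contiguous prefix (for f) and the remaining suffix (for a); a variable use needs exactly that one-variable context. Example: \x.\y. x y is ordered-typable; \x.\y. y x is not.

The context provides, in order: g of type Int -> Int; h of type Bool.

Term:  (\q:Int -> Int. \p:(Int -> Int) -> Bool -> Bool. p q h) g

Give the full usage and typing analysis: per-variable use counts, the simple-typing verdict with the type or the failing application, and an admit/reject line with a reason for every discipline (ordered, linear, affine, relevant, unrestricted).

usage: g ×1; h ×1; q (λ-bound) ×1; p (λ-bound) ×1
order of uses: p, q, h, g
typing: ✓ — ((Int -> Int) -> Bool -> Bool) -> Bool
ordered ✗ (no contiguous prefix/suffix split fits p, q, h, g)
linear ✓ (single use per variable (g, h, q, p))
affine ✓ (none of g, h, q, p used more than once)
relevant ✓ (none of g, h, q, p goes unused)
unrestricted ✓ (type-checks (((Int -> Int) -> Bool -> Bool) -> Bool) and nothing is barred)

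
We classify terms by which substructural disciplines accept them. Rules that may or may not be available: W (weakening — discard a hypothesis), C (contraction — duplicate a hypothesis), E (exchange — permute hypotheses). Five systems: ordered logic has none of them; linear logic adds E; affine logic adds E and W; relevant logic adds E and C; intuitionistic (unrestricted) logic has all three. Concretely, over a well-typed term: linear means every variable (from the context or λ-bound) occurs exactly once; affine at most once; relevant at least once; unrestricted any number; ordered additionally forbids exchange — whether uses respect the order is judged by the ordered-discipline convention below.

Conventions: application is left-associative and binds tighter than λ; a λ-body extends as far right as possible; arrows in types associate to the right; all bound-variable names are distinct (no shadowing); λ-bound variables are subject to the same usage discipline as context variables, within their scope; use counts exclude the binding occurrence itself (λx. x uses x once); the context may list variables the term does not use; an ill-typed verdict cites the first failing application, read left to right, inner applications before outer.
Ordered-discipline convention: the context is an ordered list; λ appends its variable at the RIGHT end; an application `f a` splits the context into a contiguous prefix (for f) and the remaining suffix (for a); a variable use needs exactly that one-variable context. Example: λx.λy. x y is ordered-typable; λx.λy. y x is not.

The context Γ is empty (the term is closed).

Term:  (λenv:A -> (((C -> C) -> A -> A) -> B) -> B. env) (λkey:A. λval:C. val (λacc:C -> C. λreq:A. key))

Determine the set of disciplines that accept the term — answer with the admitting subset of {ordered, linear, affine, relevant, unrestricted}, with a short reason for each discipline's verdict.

admitted in: none
variable uses: env (λ-bound): 1×, key (λ-bound): 1×, val (λ-bound): 1×, acc (λ-bound): 0×, req (λ-bound): 0×
uses in reading order: env, val, key
typing: ill-typed: non-function type C applied to an argument
ordered: ✗, the type mismatch rejects it
linear: ✗, not simply typable
affine: ✗, fails simple typing
relevant: ✗, a type mismatch blocks all five
unrestricted: ✗, the type mismatch rejects it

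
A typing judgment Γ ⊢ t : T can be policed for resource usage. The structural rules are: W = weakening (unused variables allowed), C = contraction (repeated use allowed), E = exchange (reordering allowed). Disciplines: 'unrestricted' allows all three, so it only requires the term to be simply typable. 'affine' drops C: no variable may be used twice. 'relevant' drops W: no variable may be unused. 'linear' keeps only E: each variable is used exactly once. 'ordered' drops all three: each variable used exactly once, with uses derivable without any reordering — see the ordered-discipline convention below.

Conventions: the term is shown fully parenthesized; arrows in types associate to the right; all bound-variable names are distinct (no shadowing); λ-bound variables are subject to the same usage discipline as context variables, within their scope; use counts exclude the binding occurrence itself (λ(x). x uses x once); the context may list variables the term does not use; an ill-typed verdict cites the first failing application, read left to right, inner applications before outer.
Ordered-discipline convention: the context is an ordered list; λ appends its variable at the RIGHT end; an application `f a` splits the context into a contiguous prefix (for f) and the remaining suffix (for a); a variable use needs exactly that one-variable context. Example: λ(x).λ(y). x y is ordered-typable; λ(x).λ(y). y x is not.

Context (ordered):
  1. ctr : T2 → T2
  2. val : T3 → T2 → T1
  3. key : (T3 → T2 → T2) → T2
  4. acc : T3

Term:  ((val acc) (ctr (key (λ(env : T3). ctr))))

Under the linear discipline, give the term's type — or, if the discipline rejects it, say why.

not well-typed under linear — ctr ×2 used more than once (contraction); unused: env — weakening required
counts: ctr: 2, val: 1, key: 1, acc: 1, env (bound): 0
uses in reading order: val, acc, ctr, key, ctr
typing: well-typed at T1
all disciplines: ordered ✗; linear ✗; affine ✗; relevant ✗; unrestricted ✓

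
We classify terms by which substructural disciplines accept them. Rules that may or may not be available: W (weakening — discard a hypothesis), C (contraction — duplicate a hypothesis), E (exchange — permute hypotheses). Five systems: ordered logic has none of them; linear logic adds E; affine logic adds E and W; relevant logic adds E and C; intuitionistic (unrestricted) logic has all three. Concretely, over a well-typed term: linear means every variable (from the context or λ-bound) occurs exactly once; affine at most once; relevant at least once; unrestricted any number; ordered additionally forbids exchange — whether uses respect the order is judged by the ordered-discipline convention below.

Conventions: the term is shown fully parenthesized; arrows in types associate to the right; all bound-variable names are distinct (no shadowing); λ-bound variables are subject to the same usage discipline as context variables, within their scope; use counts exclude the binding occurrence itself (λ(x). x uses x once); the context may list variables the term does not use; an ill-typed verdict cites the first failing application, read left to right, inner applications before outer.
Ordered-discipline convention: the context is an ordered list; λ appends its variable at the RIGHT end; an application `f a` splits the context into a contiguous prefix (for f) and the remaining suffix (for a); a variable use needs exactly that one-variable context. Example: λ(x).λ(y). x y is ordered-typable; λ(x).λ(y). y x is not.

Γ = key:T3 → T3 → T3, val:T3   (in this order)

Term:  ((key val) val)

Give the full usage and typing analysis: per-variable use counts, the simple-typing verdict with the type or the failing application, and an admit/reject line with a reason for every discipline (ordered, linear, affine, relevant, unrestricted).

counts: key ×1; val ×2
uses in reading order: key, val, val
typing: ✓ — T3
ordered ✗ (val ×2 used more than once (contraction))
linear ✗ (val ×2 used more than once (contraction))
affine ✗ (val ×2 used more than once (contraction))
relevant ✓ (every one of key, val appears)
unrestricted ✓ (type-checks (T3) and nothing is barred)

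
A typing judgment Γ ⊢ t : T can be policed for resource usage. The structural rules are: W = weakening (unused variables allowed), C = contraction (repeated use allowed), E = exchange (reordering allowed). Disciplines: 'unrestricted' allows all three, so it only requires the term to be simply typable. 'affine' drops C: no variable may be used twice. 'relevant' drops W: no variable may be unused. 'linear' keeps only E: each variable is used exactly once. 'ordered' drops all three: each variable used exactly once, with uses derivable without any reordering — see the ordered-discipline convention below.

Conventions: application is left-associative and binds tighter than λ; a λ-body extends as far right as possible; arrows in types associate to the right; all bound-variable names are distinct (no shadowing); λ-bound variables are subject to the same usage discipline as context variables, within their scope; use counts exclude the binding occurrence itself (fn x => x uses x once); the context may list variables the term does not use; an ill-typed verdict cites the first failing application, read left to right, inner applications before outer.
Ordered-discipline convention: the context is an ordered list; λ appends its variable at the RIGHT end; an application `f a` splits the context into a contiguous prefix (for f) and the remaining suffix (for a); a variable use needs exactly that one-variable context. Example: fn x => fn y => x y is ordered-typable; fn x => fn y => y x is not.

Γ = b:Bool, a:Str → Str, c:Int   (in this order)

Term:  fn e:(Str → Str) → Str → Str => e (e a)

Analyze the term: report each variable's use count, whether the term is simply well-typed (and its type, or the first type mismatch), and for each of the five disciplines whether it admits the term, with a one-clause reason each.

variable uses: b ×0, a ×1, c ×0, e (bound) ×2
use order (left to right): e, e, a
typing: ✓ — ((Str → Str) → Str → Str) → Str → Str
ordered: ✗ — repeated use of e ×2; unused: b, c — weakening required
linear: ✗ — repeated use of e ×2; unused: b, c — weakening required
affine: ✗ — repeated use of e ×2
relevant: ✗ — unused: b, c — weakening required
unrestricted: ✓ — simply typable at ((Str → Str) → Str → Str) → Str → Str; W, C, E all held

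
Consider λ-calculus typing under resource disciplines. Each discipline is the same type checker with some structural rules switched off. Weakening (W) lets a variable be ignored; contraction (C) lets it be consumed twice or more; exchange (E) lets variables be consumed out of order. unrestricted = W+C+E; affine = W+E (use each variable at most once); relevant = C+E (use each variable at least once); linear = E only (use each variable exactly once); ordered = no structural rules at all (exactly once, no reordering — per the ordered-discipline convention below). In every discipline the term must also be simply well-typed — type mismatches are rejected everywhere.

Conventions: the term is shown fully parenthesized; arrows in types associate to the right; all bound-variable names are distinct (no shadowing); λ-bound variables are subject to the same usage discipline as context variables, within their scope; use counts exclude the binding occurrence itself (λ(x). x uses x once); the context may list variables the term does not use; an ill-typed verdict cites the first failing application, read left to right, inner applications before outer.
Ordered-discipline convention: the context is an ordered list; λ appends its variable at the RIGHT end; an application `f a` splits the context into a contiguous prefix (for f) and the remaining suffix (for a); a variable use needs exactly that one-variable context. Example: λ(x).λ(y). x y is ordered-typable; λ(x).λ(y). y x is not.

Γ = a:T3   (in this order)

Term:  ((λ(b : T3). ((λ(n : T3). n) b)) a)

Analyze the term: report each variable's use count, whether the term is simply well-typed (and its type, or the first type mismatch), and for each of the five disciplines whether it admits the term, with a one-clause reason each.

counts: a: 1; b (λ-bound): 1; n (λ-bound): 1
uses in reading order: n, b, a
typing: well-typed at T3
ordered: ✓, a, b, n: once each, no exchange needed
linear: ✓, a, b, n: one use apiece
affine: ✓, a, b, n: no repeats, contraction unneeded
relevant: ✓, a, b, n: all used, weakening unneeded
unrestricted: ✓, type-checks (T3) and nothing is barred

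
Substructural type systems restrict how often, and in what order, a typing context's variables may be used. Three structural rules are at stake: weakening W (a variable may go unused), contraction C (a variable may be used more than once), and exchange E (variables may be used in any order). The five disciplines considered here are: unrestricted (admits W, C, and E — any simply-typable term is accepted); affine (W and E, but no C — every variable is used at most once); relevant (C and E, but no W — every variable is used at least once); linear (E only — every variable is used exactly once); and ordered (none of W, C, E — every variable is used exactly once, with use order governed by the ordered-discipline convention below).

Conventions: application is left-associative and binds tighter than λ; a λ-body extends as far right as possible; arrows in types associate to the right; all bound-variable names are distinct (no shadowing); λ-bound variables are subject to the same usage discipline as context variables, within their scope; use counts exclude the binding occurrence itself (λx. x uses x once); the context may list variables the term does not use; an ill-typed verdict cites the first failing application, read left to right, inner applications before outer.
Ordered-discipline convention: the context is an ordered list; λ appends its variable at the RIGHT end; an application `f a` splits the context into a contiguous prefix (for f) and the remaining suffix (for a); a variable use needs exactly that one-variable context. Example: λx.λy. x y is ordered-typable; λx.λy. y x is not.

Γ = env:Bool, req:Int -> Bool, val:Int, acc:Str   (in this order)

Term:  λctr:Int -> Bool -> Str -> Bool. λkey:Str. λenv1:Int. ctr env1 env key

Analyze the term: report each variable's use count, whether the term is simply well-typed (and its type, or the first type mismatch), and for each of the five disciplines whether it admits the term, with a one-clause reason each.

use counts: env=1, req=0, val=0, acc=0, ctr [bound]=1, key [bound]=1, env1 [bound]=1
order of uses: ctr, env1, env, key
typing: well-typed at (Int -> Bool -> Str -> Bool) -> Str -> Int -> Bool
ordered: ✗ — req, val, acc left unused
linear: ✗ — req, val, acc left unused
affine: ✓ — at most one use each (env, req, val, acc, ctr, key, env1)
relevant: ✗ — req, val, acc left unused
unrestricted: ✓ — type-checks ((Int -> Bool -> Str -> Bool) -> Str -> Int -> Bool) and nothing is barred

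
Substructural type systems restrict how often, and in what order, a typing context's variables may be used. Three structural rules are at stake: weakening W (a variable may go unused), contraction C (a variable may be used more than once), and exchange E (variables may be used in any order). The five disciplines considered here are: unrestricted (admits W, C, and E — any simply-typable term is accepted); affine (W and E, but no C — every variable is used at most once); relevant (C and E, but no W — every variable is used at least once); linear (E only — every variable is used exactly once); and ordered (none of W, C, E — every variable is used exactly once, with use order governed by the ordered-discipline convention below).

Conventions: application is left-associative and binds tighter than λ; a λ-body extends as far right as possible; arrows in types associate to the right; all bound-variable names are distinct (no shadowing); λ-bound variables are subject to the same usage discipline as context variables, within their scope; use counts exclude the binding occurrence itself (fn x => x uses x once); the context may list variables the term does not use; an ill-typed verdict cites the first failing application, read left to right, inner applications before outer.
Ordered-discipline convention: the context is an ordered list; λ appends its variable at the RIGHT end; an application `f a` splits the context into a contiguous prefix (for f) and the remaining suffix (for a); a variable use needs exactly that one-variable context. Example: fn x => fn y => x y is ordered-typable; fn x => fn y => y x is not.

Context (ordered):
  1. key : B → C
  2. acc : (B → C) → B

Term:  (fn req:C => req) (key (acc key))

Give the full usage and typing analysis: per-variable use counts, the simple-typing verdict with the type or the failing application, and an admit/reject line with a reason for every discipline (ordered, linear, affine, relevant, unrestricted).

counts: key=2; acc=1; req [bound]=1
use order (left to right): req, key, acc, key
typing: the term checks, with type C
ordered: ✗ — uses contraction: key ×2
linear: ✗ — uses contraction: key ×2
affine: ✗ — uses contraction: key ×2
relevant: ✓ — key, acc, req: all used, weakening unneeded
unrestricted: ✓ — type-checks (C) and nothing is barred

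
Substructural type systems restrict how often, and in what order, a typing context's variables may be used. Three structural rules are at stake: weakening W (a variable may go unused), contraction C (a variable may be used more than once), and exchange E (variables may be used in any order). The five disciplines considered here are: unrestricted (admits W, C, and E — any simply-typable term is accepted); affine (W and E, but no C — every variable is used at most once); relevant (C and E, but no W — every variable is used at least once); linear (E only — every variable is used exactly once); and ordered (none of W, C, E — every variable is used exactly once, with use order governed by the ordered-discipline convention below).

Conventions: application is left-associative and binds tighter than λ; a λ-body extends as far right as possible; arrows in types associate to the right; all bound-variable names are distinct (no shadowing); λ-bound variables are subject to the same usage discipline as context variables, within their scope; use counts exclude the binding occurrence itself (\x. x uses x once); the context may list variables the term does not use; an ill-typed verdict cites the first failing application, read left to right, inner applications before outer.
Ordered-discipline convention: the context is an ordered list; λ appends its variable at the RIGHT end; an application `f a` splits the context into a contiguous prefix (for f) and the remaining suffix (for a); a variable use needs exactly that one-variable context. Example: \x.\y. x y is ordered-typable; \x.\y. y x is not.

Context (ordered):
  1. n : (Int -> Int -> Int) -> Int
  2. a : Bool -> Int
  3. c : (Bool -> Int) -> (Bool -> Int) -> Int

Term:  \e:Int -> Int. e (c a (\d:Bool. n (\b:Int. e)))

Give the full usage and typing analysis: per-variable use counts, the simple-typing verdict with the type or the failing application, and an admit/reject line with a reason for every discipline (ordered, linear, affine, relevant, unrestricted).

usage: n: 1×, a: 1×, c: 1×, e [bound]: 2×, d [bound]: 0×, b [bound]: 0×
use order (left to right): e, c, a, n, e
typing: ✓ — (Int -> Int) -> Int
ordered: ✗, repeated use of e ×2; needs weakening: d, b unused
linear: ✗, repeated use of e ×2; needs weakening: d, b unused
affine: ✗, repeated use of e ×2
relevant: ✗, needs weakening: d, b unused
unrestricted: ✓, type-checks ((Int -> Int) -> Int) and nothing is barred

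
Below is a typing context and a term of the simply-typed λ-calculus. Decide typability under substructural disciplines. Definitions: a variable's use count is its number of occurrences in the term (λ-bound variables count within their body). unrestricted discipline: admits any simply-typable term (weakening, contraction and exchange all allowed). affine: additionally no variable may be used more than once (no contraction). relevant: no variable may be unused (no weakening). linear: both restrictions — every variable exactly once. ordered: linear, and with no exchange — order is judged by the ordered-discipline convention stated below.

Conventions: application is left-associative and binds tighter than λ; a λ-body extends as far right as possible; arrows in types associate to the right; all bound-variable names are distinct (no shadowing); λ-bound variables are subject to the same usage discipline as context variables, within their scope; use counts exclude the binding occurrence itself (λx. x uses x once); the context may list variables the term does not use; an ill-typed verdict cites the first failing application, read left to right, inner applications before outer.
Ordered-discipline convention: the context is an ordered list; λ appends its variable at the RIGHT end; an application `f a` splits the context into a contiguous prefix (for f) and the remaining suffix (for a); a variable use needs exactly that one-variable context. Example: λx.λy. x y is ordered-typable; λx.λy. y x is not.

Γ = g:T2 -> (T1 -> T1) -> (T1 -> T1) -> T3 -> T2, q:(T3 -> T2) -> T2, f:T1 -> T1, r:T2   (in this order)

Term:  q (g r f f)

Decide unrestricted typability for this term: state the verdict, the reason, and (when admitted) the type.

yes — typability at T2 is all that's needed; term : T2
variable uses: g=1; q=1; f=2; r=1
left-to-right use order: q, g, r, f, f
typing: ✓ — T2
per-discipline verdicts: ordered ✗ · linear ✗ · affine ✗ · relevant ✓ · unrestricted ✓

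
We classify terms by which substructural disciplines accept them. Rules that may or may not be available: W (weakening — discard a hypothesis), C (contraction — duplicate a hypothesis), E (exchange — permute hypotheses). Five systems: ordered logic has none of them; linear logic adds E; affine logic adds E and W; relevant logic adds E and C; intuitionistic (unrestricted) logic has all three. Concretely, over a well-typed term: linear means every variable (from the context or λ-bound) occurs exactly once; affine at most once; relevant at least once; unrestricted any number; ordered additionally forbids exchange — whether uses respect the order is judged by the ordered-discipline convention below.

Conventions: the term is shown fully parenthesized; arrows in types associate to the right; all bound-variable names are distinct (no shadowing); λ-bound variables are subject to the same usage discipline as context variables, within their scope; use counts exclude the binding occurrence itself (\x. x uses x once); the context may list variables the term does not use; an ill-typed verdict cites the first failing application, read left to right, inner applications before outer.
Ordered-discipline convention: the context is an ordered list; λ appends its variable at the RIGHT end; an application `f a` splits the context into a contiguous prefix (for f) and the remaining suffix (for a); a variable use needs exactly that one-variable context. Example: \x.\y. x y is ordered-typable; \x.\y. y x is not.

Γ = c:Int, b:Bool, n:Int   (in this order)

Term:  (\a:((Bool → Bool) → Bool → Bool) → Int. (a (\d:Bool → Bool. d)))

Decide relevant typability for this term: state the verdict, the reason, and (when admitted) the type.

no — c, b, n left unused
counts: c: 0, b: 0, n: 0, a [bound]: 1, d [bound]: 1
order of uses: a, d
typing: well-typed at (((Bool → Bool) → Bool → Bool) → Int) → Int
all disciplines: ordered ✗ | linear ✗ | affine ✓ | relevant ✗ | unrestricted ✓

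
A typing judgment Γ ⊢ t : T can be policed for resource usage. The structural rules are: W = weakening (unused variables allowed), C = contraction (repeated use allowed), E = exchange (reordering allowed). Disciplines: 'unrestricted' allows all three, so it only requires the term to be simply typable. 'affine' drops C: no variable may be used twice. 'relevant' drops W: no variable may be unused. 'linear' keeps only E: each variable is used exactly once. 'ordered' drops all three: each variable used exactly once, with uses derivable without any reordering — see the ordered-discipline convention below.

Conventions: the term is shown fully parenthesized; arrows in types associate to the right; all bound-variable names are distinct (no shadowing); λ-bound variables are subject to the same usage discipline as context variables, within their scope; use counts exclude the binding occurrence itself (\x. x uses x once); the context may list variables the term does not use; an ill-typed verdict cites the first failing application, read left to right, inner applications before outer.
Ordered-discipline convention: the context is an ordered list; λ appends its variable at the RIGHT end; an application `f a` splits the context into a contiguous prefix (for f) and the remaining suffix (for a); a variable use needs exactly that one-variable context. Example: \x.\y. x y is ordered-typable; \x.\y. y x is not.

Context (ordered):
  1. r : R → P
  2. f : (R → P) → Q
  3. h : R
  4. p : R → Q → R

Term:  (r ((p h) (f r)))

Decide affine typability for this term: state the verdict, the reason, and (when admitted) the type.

no — uses contraction: r ×2
usage: r ×2; f ×1; h ×1; p ×1
uses in reading order: r, p, h, f, r
typing: the term checks, with type P
summary: ordered ✗ | linear ✗ | affine ✗ | relevant ✓ | unrestricted ✓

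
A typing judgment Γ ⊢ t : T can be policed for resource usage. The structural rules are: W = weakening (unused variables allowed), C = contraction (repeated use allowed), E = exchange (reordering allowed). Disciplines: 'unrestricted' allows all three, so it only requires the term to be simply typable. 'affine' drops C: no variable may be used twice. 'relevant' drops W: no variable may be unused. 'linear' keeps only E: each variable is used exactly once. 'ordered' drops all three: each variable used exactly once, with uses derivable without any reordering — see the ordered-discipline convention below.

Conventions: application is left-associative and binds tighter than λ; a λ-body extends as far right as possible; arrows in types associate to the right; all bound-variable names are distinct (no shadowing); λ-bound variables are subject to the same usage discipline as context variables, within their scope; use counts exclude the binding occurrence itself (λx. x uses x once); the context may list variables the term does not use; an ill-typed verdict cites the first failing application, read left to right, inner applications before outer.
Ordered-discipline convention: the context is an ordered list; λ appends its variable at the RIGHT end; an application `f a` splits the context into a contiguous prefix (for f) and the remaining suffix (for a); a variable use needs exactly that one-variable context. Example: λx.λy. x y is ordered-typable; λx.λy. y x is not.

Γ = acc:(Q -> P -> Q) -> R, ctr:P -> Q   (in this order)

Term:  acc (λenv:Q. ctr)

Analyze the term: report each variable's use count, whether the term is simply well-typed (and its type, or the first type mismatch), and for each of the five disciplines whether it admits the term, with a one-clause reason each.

counts: acc ×1; ctr ×1; env [bound] ×0
uses in reading order: acc, ctr
typing: well-typed — term : R
ordered: ✗, unused: env — weakening required
linear: ✗, unused: env — weakening required
affine: ✓, none of acc, ctr, env used more than once
relevant: ✗, unused: env — weakening required
unrestricted: ✓, typability at R is all that's needed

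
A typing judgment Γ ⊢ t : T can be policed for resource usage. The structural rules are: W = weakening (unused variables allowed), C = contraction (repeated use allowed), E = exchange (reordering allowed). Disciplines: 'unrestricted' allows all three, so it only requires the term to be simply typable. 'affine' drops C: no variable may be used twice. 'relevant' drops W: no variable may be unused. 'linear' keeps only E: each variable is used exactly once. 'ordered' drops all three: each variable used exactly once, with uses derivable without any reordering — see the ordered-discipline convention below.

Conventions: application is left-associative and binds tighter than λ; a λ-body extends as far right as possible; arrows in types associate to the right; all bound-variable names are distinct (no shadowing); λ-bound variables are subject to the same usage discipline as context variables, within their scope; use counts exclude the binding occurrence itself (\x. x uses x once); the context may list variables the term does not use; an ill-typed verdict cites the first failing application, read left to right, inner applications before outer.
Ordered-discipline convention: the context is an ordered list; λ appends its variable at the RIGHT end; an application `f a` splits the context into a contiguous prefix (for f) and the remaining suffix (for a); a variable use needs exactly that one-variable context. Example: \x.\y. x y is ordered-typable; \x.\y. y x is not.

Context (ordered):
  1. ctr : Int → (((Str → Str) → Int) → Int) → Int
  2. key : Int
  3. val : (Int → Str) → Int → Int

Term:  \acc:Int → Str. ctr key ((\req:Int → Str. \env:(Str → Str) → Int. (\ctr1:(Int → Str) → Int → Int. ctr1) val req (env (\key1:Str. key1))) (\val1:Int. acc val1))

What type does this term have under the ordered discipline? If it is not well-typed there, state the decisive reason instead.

term : (Int → Str) → Int
use counts: ctr: 1×; key: 1×; val: 1×; acc (λ-bound): 1×; req (λ-bound): 1×; env (λ-bound): 1×; ctr1 (λ-bound): 1×; key1 (λ-bound): 1×; val1 (λ-bound): 1×
use order (left to right): ctr, key, ctr1, val, req, env, key1, acc, val1
typing: ✓ — (Int → Str) → Int
all disciplines: ordered ✓; linear ✓; affine ✓; relevant ✓; unrestricted ✓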